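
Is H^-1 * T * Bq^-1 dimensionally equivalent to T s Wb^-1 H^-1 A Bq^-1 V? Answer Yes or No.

Left side:
  H = Wb/A (inductance = flux per current),
      = kg·m²·s⁻²·A⁻².
  So H⁻¹ = kg⁻¹·m⁻²·s²·A².
  T = Wb/m² (flux density = flux per area),
      = kg·s⁻²·A⁻¹.
  Bq = 1/s = s⁻¹ (activity is decays per second).
  So Bq⁻¹ = s.
  Combining: H⁻¹·T·Bq⁻¹ = (kg⁻¹·m⁻²·s²·A²) · (kg·s⁻²·A⁻¹) · s = m⁻²·s·A.
Right side:
  T = kg·s⁻²·A⁻¹.
  Wb = kg·m²·s⁻²·A⁻¹.
  So Wb⁻¹ = kg⁻¹·m⁻²·s²·A.
  H = kg·m²·s⁻²·A⁻².
  So H⁻¹ = kg⁻¹·m⁻²·s²·A².
  Bq = s⁻¹.
  So Bq⁻¹ = s.
  V = kg·m²·s⁻³·A⁻¹.
  Combining: T·s·Wb⁻¹·H⁻¹·A·Bq⁻¹·V = (kg·s⁻²·A⁻¹) · s · (kg⁻¹·m⁻²·s²·A) · (kg⁻¹·m⁻²·s²·A²) · A · s · (kg·m²·s⁻³·A⁻¹) = m⁻²·s·A².
Left is m⁻²·s·A; right is m⁻²·s·A² — different.

No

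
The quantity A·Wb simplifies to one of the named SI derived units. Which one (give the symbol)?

Wb = V·s (flux: a volt is a weber per second),
    = kg·m²·s⁻²·A⁻¹.
Combining: A·Wb = A · (kg·m²·s⁻²·A⁻¹) = kg·m²·s⁻².
kg·m²·s⁻² is the base-SI form of the joule.

J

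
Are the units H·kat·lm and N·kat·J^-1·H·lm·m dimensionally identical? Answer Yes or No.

Yes

Left side:
  H = Wb/A (inductance = flux per current),
      = kg·m²·s⁻²·A⁻².
  kat = mol/s = s⁻¹·mol (catalytic activity).
  lm = cd·sr = cd (luminous flux; sr is dimensionless).
  Combining: H·kat·lm = (kg·m²·s⁻²·A⁻²) · (s⁻¹·mol) · cd = kg·m²·s⁻³·A⁻²·mol·cd.
Right side:
  N = kg·m/s² = kg·m·s⁻² (force = mass × acceleration).
  kat = mol/s = s⁻¹·mol (catalytic activity).
  J = N·m (work = force × distance),
      = kg·m²·s⁻².
  So J⁻¹ = kg⁻¹·m⁻²·s².
  H = Wb/A (inductance = flux per current),
      = kg·m²·s⁻²·A⁻².
  lm = cd·sr = cd (luminous flux; sr is dimensionless).
  Combining: N·kat·J⁻¹·H·lm·m = (kg·m·s⁻²) · (s⁻¹·mol) · (kg⁻¹·m⁻²·s²) · (kg·m²·s⁻²·A⁻²) · cd · m = kg·m²·s⁻³·A⁻²·mol·cd.
Both reduce to kg·m²·s⁻³·A⁻²·mol·cd.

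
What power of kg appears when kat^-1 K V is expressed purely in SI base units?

1

kat = mol/s = s⁻¹·mol (catalytic activity).
So kat⁻¹ = s·mol⁻¹.
V = W/A (potential = power per current),
    = kg·m²·s⁻³·A⁻¹.
Combining: kat⁻¹·K·V = (s·mol⁻¹) · K · (kg·m²·s⁻³·A⁻¹) = kg·m²·s⁻²·A⁻¹·K·mol⁻¹.
The exponent of kg is 1.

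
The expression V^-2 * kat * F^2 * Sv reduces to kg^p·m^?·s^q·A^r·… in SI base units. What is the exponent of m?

V = W/A (potential = power per current),
    = kg·m²·s⁻³·A⁻¹.
So V⁻² = kg⁻²·m⁻⁴·s⁶·A².
kat = mol/s = s⁻¹·mol (catalytic activity).
F = C/V (capacitance = charge per voltage),
    = A·s/(kg·m²·s⁻³·A⁻¹) (substituting C and V),
    = kg⁻¹·m⁻²·s⁴·A².
So F² = kg⁻²·m⁻⁴·s⁸·A⁴.
Sv = J/kg (equivalent dose = energy per mass),
    = m²·s⁻².
Combining: V⁻²·kat·F²·Sv = (kg⁻²·m⁻⁴·s⁶·A²) · (s⁻¹·mol) · (kg⁻²·m⁻⁴·s⁸·A⁴) · (m²·s⁻²) = kg⁻⁴·m⁻⁶·s¹¹·A⁶·mol.
The exponent of m is -6.

-6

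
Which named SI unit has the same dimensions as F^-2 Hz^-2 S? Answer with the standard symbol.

Ω

F = C/V (capacitance = charge per voltage),
    = A·s/(kg·m²·s⁻³·A⁻¹) (substituting C and V),
    = kg⁻¹·m⁻²·s⁴·A².
So F⁻² = kg²·m⁴·s⁻⁸·A⁻⁴.
Hz = 1/s = s⁻¹ (frequency is cycles per second).
So Hz⁻² = s².
S = 1/Ω (conductance is reciprocal resistance),
    = kg⁻¹·m⁻²·s³·A².
Combining: F⁻²·Hz⁻²·S = (kg²·m⁴·s⁻⁸·A⁻⁴) · s² · (kg⁻¹·m⁻²·s³·A²) = kg·m²·s⁻³·A⁻².
kg·m²·s⁻³·A⁻² is the base-SI form of the ohm.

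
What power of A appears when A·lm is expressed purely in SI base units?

lm = cd·sr = cd (luminous flux; sr is dimensionless).
Combining: A·lm = A · cd = A·cd.
The exponent of A is 1.

1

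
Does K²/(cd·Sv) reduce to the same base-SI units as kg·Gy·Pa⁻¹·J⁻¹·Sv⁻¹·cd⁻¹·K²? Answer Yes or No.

No

Left side:
  Sv = J/kg (equivalent dose = energy per mass),
      = m²·s⁻².
  So Sv⁻¹ = m⁻²·s².
  Combining: cd⁻¹·Sv⁻¹·K² = cd⁻¹ · (m⁻²·s²) · K² = m⁻²·s²·K²·cd⁻¹.
Right side:
  Gy = J/kg (absorbed dose = energy per mass),
      = m²·s⁻².
  Pa = N/m² (pressure = force per area),
      = kg·m⁻¹·s⁻².
  So Pa⁻¹ = kg⁻¹·m·s².
  J = N·m (work = force × distance),
      = kg·m²·s⁻².
  So J⁻¹ = kg⁻¹·m⁻²·s².
  Sv = J/kg (equivalent dose = energy per mass),
      = m²·s⁻².
  So Sv⁻¹ = m⁻²·s².
  Combining: kg·Gy·Pa⁻¹·J⁻¹·Sv⁻¹·cd⁻¹·K² = kg · (m²·s⁻²) · (kg⁻¹·m·s²) · (kg⁻¹·m⁻²·s²) · (m⁻²·s²) · cd⁻¹ · K² = kg⁻¹·m⁻¹·s⁴·K²·cd⁻¹.
Left is m⁻²·s²·K²·cd⁻¹; right is kg⁻¹·m⁻¹·s⁴·K²·cd⁻¹ — different.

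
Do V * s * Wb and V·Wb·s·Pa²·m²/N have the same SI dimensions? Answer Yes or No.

No

Left side:
  V = kg·m²·s⁻³·A⁻¹.
  Wb = kg·m²·s⁻²·A⁻¹.
  Combining: V·s·Wb = (kg·m²·s⁻³·A⁻¹) · s · (kg·m²·s⁻²·A⁻¹) = kg²·m⁴·s⁻⁴·A⁻².
Right side:
  V = kg·m²·s⁻³·A⁻¹.
  Wb = kg·m²·s⁻²·A⁻¹.
  N = kg·m·s⁻².
  So N⁻¹ = kg⁻¹·m⁻¹·s².
  Pa = kg·m⁻¹·s⁻².
  So Pa² = kg²·m⁻²·s⁻⁴.
  Combining: V·Wb·N⁻¹·s·Pa²·m² = (kg·m²·s⁻³·A⁻¹) · (kg·m²·s⁻²·A⁻¹) · (kg⁻¹·m⁻¹·s²) · s · (kg²·m⁻²·s⁻⁴) · m² = kg³·m³·s⁻⁶·A⁻².
Left is kg²·m⁴·s⁻⁴·A⁻²; right is kg³·m³·s⁻⁶·A⁻² — different.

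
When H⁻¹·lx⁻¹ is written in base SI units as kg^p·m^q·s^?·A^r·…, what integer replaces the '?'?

2

H = Wb/A (inductance = flux per current),
    = kg·m²·s⁻²·A⁻².
So H⁻¹ = kg⁻¹·m⁻²·s²·A².
lx = lm/m² (illuminance = luminous flux per area),
    = m⁻²·cd.
So lx⁻¹ = m²·cd⁻¹.
Combining: H⁻¹·lx⁻¹ = (kg⁻¹·m⁻²·s²·A²) · (m²·cd⁻¹) = kg⁻¹·s²·A²·cd⁻¹.
The exponent of s is 2.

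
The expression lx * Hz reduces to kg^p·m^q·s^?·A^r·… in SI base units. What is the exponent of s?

lx = lm/m² (illuminance = luminous flux per area),
    = m⁻²·cd.
Hz = 1/s = s⁻¹ (frequency is cycles per second).
Combining: lx·Hz = (m⁻²·cd) · s⁻¹ = m⁻²·s⁻¹·cd.
The exponent of s is -1.

-1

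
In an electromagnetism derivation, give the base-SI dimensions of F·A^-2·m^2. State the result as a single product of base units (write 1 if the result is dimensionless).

F = C/V (capacitance = charge per voltage),
    = A·s/(kg·m²·s⁻³·A⁻¹) (substituting C and V),
    = kg⁻¹·m⁻²·s⁴·A².
Combining: F·A⁻²·m² = (kg⁻¹·m⁻²·s⁴·A²) · A⁻² · m² = kg⁻¹·s⁴.

kg⁻¹·s⁴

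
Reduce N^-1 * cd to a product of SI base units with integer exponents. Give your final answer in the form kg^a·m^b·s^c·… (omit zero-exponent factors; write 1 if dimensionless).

N = kg·m·s⁻².
So N⁻¹ = kg⁻¹·m⁻¹·s².
Combining: N⁻¹·cd = (kg⁻¹·m⁻¹·s²) · cd = kg⁻¹·m⁻¹·s²·cd.

kg⁻¹·m⁻¹·s²·cd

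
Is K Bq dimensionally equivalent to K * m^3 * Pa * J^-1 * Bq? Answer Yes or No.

Yes

Left side:
  Bq = 1/s = s⁻¹ (activity is decays per second).
  Combining: K·Bq = K · s⁻¹ = s⁻¹·K.
Right side:
  Pa = N/m² (pressure = force per area),
      = kg·m⁻¹·s⁻².
  J = N·m (work = force × distance),
      = kg·m²·s⁻².
  So J⁻¹ = kg⁻¹·m⁻²·s².
  Bq = 1/s = s⁻¹ (activity is decays per second).
  Combining: K·m³·Pa·J⁻¹·Bq = K · m³ · (kg·m⁻¹·s⁻²) · (kg⁻¹·m⁻²·s²) · s⁻¹ = s⁻¹·K.
Both reduce to s⁻¹·K.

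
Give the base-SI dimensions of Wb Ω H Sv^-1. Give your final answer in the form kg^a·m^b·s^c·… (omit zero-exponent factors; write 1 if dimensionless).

Wb = V·s (flux: a volt is a weber per second),
    = kg·m²·s⁻²·A⁻¹.
Ω = V/A (resistance = voltage per current),
    = kg·m²·s⁻³·A⁻².
H = Wb/A (inductance = flux per current),
    = kg·m²·s⁻²·A⁻².
Sv = J/kg (equivalent dose = energy per mass),
    = m²·s⁻².
So Sv⁻¹ = m⁻²·s².
Combining: Wb·Ω·H·Sv⁻¹ = (kg·m²·s⁻²·A⁻¹) · (kg·m²·s⁻³·A⁻²) · (kg·m²·s⁻²·A⁻²) · (m⁻²·s²) = kg³·m⁴·s⁻⁵·A⁻⁵.

kg³·m⁴·s⁻⁵·A⁻⁵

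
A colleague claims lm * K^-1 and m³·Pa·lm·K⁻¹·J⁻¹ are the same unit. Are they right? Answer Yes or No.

Yes

Left side:
  lm = cd.
  Combining: lm·K⁻¹ = cd · K⁻¹ = K⁻¹·cd.
Right side:
  Pa = N/m² (pressure = force per area),
      = kg·m⁻¹·s⁻².
  lm = cd·sr = cd (luminous flux; sr is dimensionless).
  J = N·m (work = force × distance),
      = kg·m²·s⁻².
  So J⁻¹ = kg⁻¹·m⁻²·s².
  Combining: m³·Pa·lm·K⁻¹·J⁻¹ = m³ · (kg·m⁻¹·s⁻²) · cd · K⁻¹ · (kg⁻¹·m⁻²·s²) = K⁻¹·cd.
Both reduce to K⁻¹·cd.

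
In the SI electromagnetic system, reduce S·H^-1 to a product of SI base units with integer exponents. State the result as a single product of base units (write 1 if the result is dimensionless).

kg⁻²·m⁻⁴·s⁵·A⁴

S = 1/Ω (conductance is reciprocal resistance),
    = kg⁻¹·m⁻²·s³·A².
H = Wb/A (inductance = flux per current),
    = kg·m²·s⁻²·A⁻².
So H⁻¹ = kg⁻¹·m⁻²·s²·A².
Combining: S·H⁻¹ = (kg⁻¹·m⁻²·s³·A²) · (kg⁻¹·m⁻²·s²·A²) = kg⁻²·m⁻⁴·s⁵·A⁴.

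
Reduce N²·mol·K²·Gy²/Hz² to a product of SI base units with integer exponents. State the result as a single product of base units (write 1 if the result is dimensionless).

kg²·m⁶·s⁻⁶·K²·mol

N = kg·m/s² = kg·m·s⁻² (force = mass × acceleration).
So N² = kg²·m²·s⁻⁴.
Hz = 1/s = s⁻¹ (frequency is cycles per second).
So Hz⁻² = s².
Gy = J/kg (absorbed dose = energy per mass),
    = m²·s⁻².
So Gy² = m⁴·s⁻⁴.
Combining: N²·Hz⁻²·mol·K²·Gy² = (kg²·m²·s⁻⁴) · s² · mol · K² · (m⁴·s⁻⁴) = kg²·m⁶·s⁻⁶·K²·mol.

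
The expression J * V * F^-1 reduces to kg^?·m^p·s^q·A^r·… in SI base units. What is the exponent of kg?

3

J = kg·m²·s⁻².
V = kg·m²·s⁻³·A⁻¹.
F = kg⁻¹·m⁻²·s⁴·A².
So F⁻¹ = kg·m²·s⁻⁴·A⁻².
Combining: J·V·F⁻¹ = (kg·m²·s⁻²) · (kg·m²·s⁻³·A⁻¹) · (kg·m²·s⁻⁴·A⁻²) = kg³·m⁶·s⁻⁹·A⁻³.
The exponent of kg is 3.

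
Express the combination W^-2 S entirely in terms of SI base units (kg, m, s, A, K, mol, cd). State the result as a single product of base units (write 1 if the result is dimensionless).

W = J/s (power = energy per time),
    = kg·m²·s⁻³.
So W⁻² = kg⁻²·m⁻⁴·s⁶.
S = 1/Ω (conductance is reciprocal resistance),
    = kg⁻¹·m⁻²·s³·A².
Combining: W⁻²·S = (kg⁻²·m⁻⁴·s⁶) · (kg⁻¹·m⁻²·s³·A²) = kg⁻³·m⁻⁶·s⁹·A².

kg⁻³·m⁻⁶·s⁹·A²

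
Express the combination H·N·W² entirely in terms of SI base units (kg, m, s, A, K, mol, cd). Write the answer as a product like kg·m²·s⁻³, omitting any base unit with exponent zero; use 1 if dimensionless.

kg⁴·m⁷·s⁻¹⁰·A⁻²

H = kg·m²·s⁻²·A⁻².
N = kg·m·s⁻².
W = kg·m²·s⁻³.
So W² = kg²·m⁴·s⁻⁶.
Combining: H·N·W² = (kg·m²·s⁻²·A⁻²) · (kg·m·s⁻²) · (kg²·m⁴·s⁻⁶) = kg⁴·m⁷·s⁻¹⁰·A⁻².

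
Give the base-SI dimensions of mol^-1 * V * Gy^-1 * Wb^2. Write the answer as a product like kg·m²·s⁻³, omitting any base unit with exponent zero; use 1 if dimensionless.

kg³·m⁴·s⁻⁵·A⁻³·mol⁻¹

V = W/A (potential = power per current),
    = kg·m²·s⁻³·A⁻¹.
Gy = J/kg (absorbed dose = energy per mass),
    = m²·s⁻².
So Gy⁻¹ = m⁻²·s².
Wb = V·s (flux: a volt is a weber per second),
    = kg·m²·s⁻²·A⁻¹.
So Wb² = kg²·m⁴·s⁻⁴·A⁻².
Combining: mol⁻¹·V·Gy⁻¹·Wb² = mol⁻¹ · (kg·m²·s⁻³·A⁻¹) · (m⁻²·s²) · (kg²·m⁴·s⁻⁴·A⁻²) = kg³·m⁴·s⁻⁵·A⁻³·mol⁻¹.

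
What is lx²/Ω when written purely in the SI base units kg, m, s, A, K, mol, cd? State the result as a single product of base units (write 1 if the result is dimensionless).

lx = m⁻²·cd.
So lx² = m⁻⁴·cd².
Ω = kg·m²·s⁻³·A⁻².
So Ω⁻¹ = kg⁻¹·m⁻²·s³·A².
Combining: lx²·Ω⁻¹ = (m⁻⁴·cd²) · (kg⁻¹·m⁻²·s³·A²) = kg⁻¹·m⁻⁶·s³·A²·cd².

kg⁻¹·m⁻⁶·s³·A²·cd²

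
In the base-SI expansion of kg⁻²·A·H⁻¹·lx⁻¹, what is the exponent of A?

3

H = kg·m²·s⁻²·A⁻².
So H⁻¹ = kg⁻¹·m⁻²·s²·A².
lx = m⁻²·cd.
So lx⁻¹ = m²·cd⁻¹.
Combining: kg⁻²·A·H⁻¹·lx⁻¹ = kg⁻² · A · (kg⁻¹·m⁻²·s²·A²) · (m²·cd⁻¹) = kg⁻³·s²·A³·cd⁻¹.
The exponent of A is 3.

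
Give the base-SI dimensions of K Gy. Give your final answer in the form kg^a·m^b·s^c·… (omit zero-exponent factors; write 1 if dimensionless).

Gy = J/kg (absorbed dose = energy per mass),
    = m²·s⁻².
Combining: K·Gy = K · (m²·s⁻²) = m²·s⁻²·K.

m²·s⁻²·K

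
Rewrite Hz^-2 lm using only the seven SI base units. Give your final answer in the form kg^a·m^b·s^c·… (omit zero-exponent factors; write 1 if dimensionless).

s²·cd

Hz = 1/s = s⁻¹ (frequency is cycles per second).
So Hz⁻² = s².
lm = cd·sr = cd (luminous flux; sr is dimensionless).
Combining: Hz⁻²·lm = s² · cd = s²·cd.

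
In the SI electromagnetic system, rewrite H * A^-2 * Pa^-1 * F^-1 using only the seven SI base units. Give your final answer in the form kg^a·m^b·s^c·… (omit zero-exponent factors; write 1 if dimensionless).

kg·m⁵·s⁻⁴·A⁻⁶

H = kg·m²·s⁻²·A⁻².
Pa = kg·m⁻¹·s⁻².
So Pa⁻¹ = kg⁻¹·m·s².
F = kg⁻¹·m⁻²·s⁴·A².
So F⁻¹ = kg·m²·s⁻⁴·A⁻².
Combining: H·A⁻²·Pa⁻¹·F⁻¹ = (kg·m²·s⁻²·A⁻²) · A⁻² · (kg⁻¹·m·s²) · (kg·m²·s⁻⁴·A⁻²) = kg·m⁵·s⁻⁴·A⁻⁶.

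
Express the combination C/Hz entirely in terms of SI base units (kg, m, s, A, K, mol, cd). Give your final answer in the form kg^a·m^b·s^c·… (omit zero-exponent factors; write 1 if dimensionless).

Hz = 1/s = s⁻¹ (frequency is cycles per second).
So Hz⁻¹ = s.
C = A·s = s·A (charge = current × time).
Combining: Hz⁻¹·C = s · (s·A) = s²·A.

s²·A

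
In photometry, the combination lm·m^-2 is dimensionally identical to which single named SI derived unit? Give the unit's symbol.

lm = cd·sr = cd (luminous flux; sr is dimensionless).
Combining: lm·m⁻² = cd · m⁻² = m⁻²·cd.
m⁻²·cd is the base-SI form of the lux.

lx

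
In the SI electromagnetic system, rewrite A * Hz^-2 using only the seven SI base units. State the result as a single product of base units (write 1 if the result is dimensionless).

Hz = 1/s = s⁻¹ (frequency is cycles per second).
So Hz⁻² = s².
Combining: A·Hz⁻² = A · s² = s²·A.

s²·A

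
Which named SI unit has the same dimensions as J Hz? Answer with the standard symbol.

W

J = kg·m²·s⁻².
Hz = s⁻¹.
Combining: J·Hz = (kg·m²·s⁻²) · s⁻¹ = kg·m²·s⁻³.
kg·m²·s⁻³ is the base-SI form of the watt.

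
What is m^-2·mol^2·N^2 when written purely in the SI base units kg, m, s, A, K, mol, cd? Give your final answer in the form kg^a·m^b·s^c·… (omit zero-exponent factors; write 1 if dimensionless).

N = kg·m/s² = kg·m·s⁻² (force = mass × acceleration).
So N² = kg²·m²·s⁻⁴.
Combining: m⁻²·mol²·N² = m⁻² · mol² · (kg²·m²·s⁻⁴) = kg²·s⁻⁴·mol².

kg²·s⁻⁴·mol²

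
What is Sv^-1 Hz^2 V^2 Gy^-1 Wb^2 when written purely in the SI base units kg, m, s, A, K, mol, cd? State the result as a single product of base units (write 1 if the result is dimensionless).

Sv = m²·s⁻².
So Sv⁻¹ = m⁻²·s².
Hz = s⁻¹.
So Hz² = s⁻².
V = kg·m²·s⁻³·A⁻¹.
So V² = kg²·m⁴·s⁻⁶·A⁻².
Gy = m²·s⁻².
So Gy⁻¹ = m⁻²·s².
Wb = kg·m²·s⁻²·A⁻¹.
So Wb² = kg²·m⁴·s⁻⁴·A⁻².
Combining: Sv⁻¹·Hz²·V²·Gy⁻¹·Wb² = (m⁻²·s²) · s⁻² · (kg²·m⁴·s⁻⁶·A⁻²) · (m⁻²·s²) · (kg²·m⁴·s⁻⁴·A⁻²) = kg⁴·m⁴·s⁻⁸·A⁻⁴.

kg⁴·m⁴·s⁻⁸·A⁻⁴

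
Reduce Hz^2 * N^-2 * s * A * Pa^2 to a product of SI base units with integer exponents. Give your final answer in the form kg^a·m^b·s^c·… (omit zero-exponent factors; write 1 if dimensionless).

m⁻⁴·s⁻¹·A

Hz = s⁻¹.
So Hz² = s⁻².
N = kg·m·s⁻².
So N⁻² = kg⁻²·m⁻²·s⁴.
Pa = kg·m⁻¹·s⁻².
So Pa² = kg²·m⁻²·s⁻⁴.
Combining: Hz²·N⁻²·s·A·Pa² = s⁻² · (kg⁻²·m⁻²·s⁴) · s · A · (kg²·m⁻²·s⁻⁴) = m⁻⁴·s⁻¹·A.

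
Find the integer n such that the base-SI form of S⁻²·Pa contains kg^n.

S = 1/Ω (conductance is reciprocal resistance),
    = kg⁻¹·m⁻²·s³·A².
So S⁻² = kg²·m⁴·s⁻⁶·A⁻⁴.
Pa = N/m² (pressure = force per area),
    = kg·m⁻¹·s⁻².
Combining: S⁻²·Pa = (kg²·m⁴·s⁻⁶·A⁻⁴) · (kg·m⁻¹·s⁻²) = kg³·m³·s⁻⁸·A⁻⁴.
The exponent of kg is 3.

3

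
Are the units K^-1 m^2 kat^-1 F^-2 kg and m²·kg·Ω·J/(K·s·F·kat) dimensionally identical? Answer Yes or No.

No

Left side:
  kat = s⁻¹·mol.
  So kat⁻¹ = s·mol⁻¹.
  F = kg⁻¹·m⁻²·s⁴·A².
  So F⁻² = kg²·m⁴·s⁻⁸·A⁻⁴.
  Combining: K⁻¹·m²·kat⁻¹·F⁻²·kg = K⁻¹ · m² · (s·mol⁻¹) · (kg²·m⁴·s⁻⁸·A⁻⁴) · kg = kg³·m⁶·s⁻⁷·A⁻⁴·K⁻¹·mol⁻¹.
Right side:
  Ω = kg·m²·s⁻³·A⁻².
  F = kg⁻¹·m⁻²·s⁴·A².
  So F⁻¹ = kg·m²·s⁻⁴·A⁻².
  J = kg·m²·s⁻².
  kat = s⁻¹·mol.
  So kat⁻¹ = s·mol⁻¹.
  Combining: K⁻¹·m²·kg·Ω·s⁻¹·F⁻¹·J·kat⁻¹ = K⁻¹ · m² · kg · (kg·m²·s⁻³·A⁻²) · s⁻¹ · (kg·m²·s⁻⁴·A⁻²) · (kg·m²·s⁻²) · (s·mol⁻¹) = kg⁴·m⁸·s⁻⁹·A⁻⁴·K⁻¹·mol⁻¹.
Left is kg³·m⁶·s⁻⁷·A⁻⁴·K⁻¹·mol⁻¹; right is kg⁴·m⁸·s⁻⁹·A⁻⁴·K⁻¹·mol⁻¹ — different.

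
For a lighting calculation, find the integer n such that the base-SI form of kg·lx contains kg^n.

lx = lm/m² (illuminance = luminous flux per area),
    = m⁻²·cd.
Combining: kg·lx = kg · (m⁻²·cd) = kg·m⁻²·cd.
The exponent of kg is 1.

1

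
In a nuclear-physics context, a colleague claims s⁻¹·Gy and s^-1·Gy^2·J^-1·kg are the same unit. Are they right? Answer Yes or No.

Yes

Left side:
  Gy = m²·s⁻².
  Combining: s⁻¹·Gy = s⁻¹ · (m²·s⁻²) = m²·s⁻³.
Right side:
  Gy = m²·s⁻².
  So Gy² = m⁴·s⁻⁴.
  J = kg·m²·s⁻².
  So J⁻¹ = kg⁻¹·m⁻²·s².
  Combining: s⁻¹·Gy²·J⁻¹·kg = s⁻¹ · (m⁴·s⁻⁴) · (kg⁻¹·m⁻²·s²) · kg = m²·s⁻³.
Both reduce to m²·s⁻³.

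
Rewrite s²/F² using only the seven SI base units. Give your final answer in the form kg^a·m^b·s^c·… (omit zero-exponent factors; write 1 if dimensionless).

kg²·m⁴·s⁻⁶·A⁻⁴

F = C/V (capacitance = charge per voltage),
    = A·s/(kg·m²·s⁻³·A⁻¹) (substituting C and V),
    = kg⁻¹·m⁻²·s⁴·A².
So F⁻² = kg²·m⁴·s⁻⁸·A⁻⁴.
Combining: s²·F⁻² = s² · (kg²·m⁴·s⁻⁸·A⁻⁴) = kg²·m⁴·s⁻⁶·A⁻⁴.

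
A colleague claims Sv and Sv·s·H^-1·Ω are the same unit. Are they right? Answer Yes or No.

Left side:
  Sv = J/kg (equivalent dose = energy per mass),
      = m²·s⁻².
Right side:
  Sv = m²·s⁻².
  H = kg·m²·s⁻²·A⁻².
  So H⁻¹ = kg⁻¹·m⁻²·s²·A².
  Ω = kg·m²·s⁻³·A⁻².
  Combining: Sv·s·H⁻¹·Ω = (m²·s⁻²) · s · (kg⁻¹·m⁻²·s²·A²) · (kg·m²·s⁻³·A⁻²) = m²·s⁻².
Both reduce to m²·s⁻².

Yes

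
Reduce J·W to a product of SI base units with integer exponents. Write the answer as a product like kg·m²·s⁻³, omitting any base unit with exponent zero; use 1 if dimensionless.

J = kg·m²·s⁻².
W = kg·m²·s⁻³.
Combining: J·W = (kg·m²·s⁻²) · (kg·m²·s⁻³) = kg²·m⁴·s⁻⁵.

kg²·m⁴·s⁻⁵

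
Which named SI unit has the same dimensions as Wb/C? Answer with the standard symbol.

Ω

C = s·A.
So C⁻¹ = s⁻¹·A⁻¹.
Wb = kg·m²·s⁻²·A⁻¹.
Combining: C⁻¹·Wb = (s⁻¹·A⁻¹) · (kg·m²·s⁻²·A⁻¹) = kg·m²·s⁻³·A⁻².
kg·m²·s⁻³·A⁻² is the base-SI form of the ohm.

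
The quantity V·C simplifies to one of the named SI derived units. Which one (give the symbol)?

J

V = kg·m²·s⁻³·A⁻¹.
C = s·A.
Combining: V·C = (kg·m²·s⁻³·A⁻¹) · (s·A) = kg·m²·s⁻².
kg·m²·s⁻² is the base-SI form of the joule.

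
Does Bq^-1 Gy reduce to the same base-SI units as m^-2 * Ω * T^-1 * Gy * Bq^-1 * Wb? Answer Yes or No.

Left side:
  Bq = s⁻¹.
  So Bq⁻¹ = s.
  Gy = m²·s⁻².
  Combining: Bq⁻¹·Gy = s · (m²·s⁻²) = m²·s⁻¹.
Right side:
  Ω = V/A (resistance = voltage per current),
      = kg·m²·s⁻³·A⁻².
  T = Wb/m² (flux density = flux per area),
      = kg·s⁻²·A⁻¹.
  So T⁻¹ = kg⁻¹·s²·A.
  Gy = J/kg (absorbed dose = energy per mass),
      = m²·s⁻².
  Bq = 1/s = s⁻¹ (activity is decays per second).
  So Bq⁻¹ = s.
  Wb = V·s (flux: a volt is a weber per second),
      = kg·m²·s⁻²·A⁻¹.
  Combining: m⁻²·Ω·T⁻¹·Gy·Bq⁻¹·Wb = m⁻² · (kg·m²·s⁻³·A⁻²) · (kg⁻¹·s²·A) · (m²·s⁻²) · s · (kg·m²·s⁻²·A⁻¹) = kg·m⁴·s⁻⁴·A⁻².
Left is m²·s⁻¹; right is kg·m⁴·s⁻⁴·A⁻² — different.

No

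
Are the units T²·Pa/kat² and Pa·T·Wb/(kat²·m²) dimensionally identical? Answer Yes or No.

Yes

Left side:
  T = kg·s⁻²·A⁻¹.
  So T² = kg²·s⁻⁴·A⁻².
  Pa = kg·m⁻¹·s⁻².
  kat = s⁻¹·mol.
  So kat⁻² = s²·mol⁻².
  Combining: T²·Pa·kat⁻² = (kg²·s⁻⁴·A⁻²) · (kg·m⁻¹·s⁻²) · (s²·mol⁻²) = kg³·m⁻¹·s⁻⁴·A⁻²·mol⁻².
Right side:
  Pa = N/m² (pressure = force per area),
      = kg·m⁻¹·s⁻².
  T = Wb/m² (flux density = flux per area),
      = kg·s⁻²·A⁻¹.
  Wb = V·s (flux: a volt is a weber per second),
      = kg·m²·s⁻²·A⁻¹.
  kat = mol/s = s⁻¹·mol (catalytic activity).
  So kat⁻² = s²·mol⁻².
  Combining: Pa·T·Wb·kat⁻²·m⁻² = (kg·m⁻¹·s⁻²) · (kg·s⁻²·A⁻¹) · (kg·m²·s⁻²·A⁻¹) · (s²·mol⁻²) · m⁻² = kg³·m⁻¹·s⁻⁴·A⁻²·mol⁻².
Both reduce to kg³·m⁻¹·s⁻⁴·A⁻²·mol⁻².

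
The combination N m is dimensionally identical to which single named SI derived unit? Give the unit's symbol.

N = kg·m·s⁻².
Combining: N·m = (kg·m·s⁻²) · m = kg·m²·s⁻².
kg·m²·s⁻² is the base-SI form of the joule.

J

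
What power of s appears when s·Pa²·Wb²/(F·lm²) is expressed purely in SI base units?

F = kg⁻¹·m⁻²·s⁴·A².
So F⁻¹ = kg·m²·s⁻⁴·A⁻².
Pa = kg·m⁻¹·s⁻².
So Pa² = kg²·m⁻²·s⁻⁴.
lm = cd.
So lm⁻² = cd⁻².
Wb = kg·m²·s⁻²·A⁻¹.
So Wb² = kg²·m⁴·s⁻⁴·A⁻².
Combining: s·F⁻¹·Pa²·lm⁻²·Wb² = s · (kg·m²·s⁻⁴·A⁻²) · (kg²·m⁻²·s⁻⁴) · cd⁻² · (kg²·m⁴·s⁻⁴·A⁻²) = kg⁵·m⁴·s⁻¹¹·A⁻⁴·cd⁻².
The exponent of s is -11.

-11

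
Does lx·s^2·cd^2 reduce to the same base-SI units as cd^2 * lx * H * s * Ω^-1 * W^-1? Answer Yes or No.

Left side:
  lx = m⁻²·cd.
  Combining: lx·s²·cd² = (m⁻²·cd) · s² · cd² = m⁻²·s²·cd³.
Right side:
  lx = m⁻²·cd.
  H = kg·m²·s⁻²·A⁻².
  Ω = kg·m²·s⁻³·A⁻².
  So Ω⁻¹ = kg⁻¹·m⁻²·s³·A².
  W = kg·m²·s⁻³.
  So W⁻¹ = kg⁻¹·m⁻²·s³.
  Combining: cd²·lx·H·s·Ω⁻¹·W⁻¹ = cd² · (m⁻²·cd) · (kg·m²·s⁻²·A⁻²) · s · (kg⁻¹·m⁻²·s³·A²) · (kg⁻¹·m⁻²·s³) = kg⁻¹·m⁻⁴·s⁵·cd³.
Left is m⁻²·s²·cd³; right is kg⁻¹·m⁻⁴·s⁵·cd³ — different.

No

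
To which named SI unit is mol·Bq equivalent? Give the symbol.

Bq = s⁻¹.
Combining: mol·Bq = mol · s⁻¹ = s⁻¹·mol.
s⁻¹·mol is the base-SI form of the katal.

kat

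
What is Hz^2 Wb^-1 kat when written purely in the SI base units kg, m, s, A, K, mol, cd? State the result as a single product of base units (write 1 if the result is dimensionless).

Hz = 1/s = s⁻¹ (frequency is cycles per second).
So Hz² = s⁻².
Wb = V·s (flux: a volt is a weber per second),
    = kg·m²·s⁻²·A⁻¹.
So Wb⁻¹ = kg⁻¹·m⁻²·s²·A.
kat = mol/s = s⁻¹·mol (catalytic activity).
Combining: Hz²·Wb⁻¹·kat = s⁻² · (kg⁻¹·m⁻²·s²·A) · (s⁻¹·mol) = kg⁻¹·m⁻²·s⁻¹·A·mol.

kg⁻¹·m⁻²·s⁻¹·A·mol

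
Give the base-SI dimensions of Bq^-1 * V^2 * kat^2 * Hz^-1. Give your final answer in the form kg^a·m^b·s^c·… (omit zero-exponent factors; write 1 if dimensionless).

Bq = 1/s = s⁻¹ (activity is decays per second).
So Bq⁻¹ = s.
V = W/A (potential = power per current),
    = kg·m²·s⁻³·A⁻¹.
So V² = kg²·m⁴·s⁻⁶·A⁻².
kat = mol/s = s⁻¹·mol (catalytic activity).
So kat² = s⁻²·mol².
Hz = 1/s = s⁻¹ (frequency is cycles per second).
So Hz⁻¹ = s.
Combining: Bq⁻¹·V²·kat²·Hz⁻¹ = s · (kg²·m⁴·s⁻⁶·A⁻²) · (s⁻²·mol²) · s = kg²·m⁴·s⁻⁶·A⁻²·mol².

kg²·m⁴·s⁻⁶·A⁻²·mol²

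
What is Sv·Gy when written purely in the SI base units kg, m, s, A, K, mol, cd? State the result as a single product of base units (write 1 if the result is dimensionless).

m⁴·s⁻⁴

Sv = m²·s⁻².
Gy = m²·s⁻².
Combining: Sv·Gy = (m²·s⁻²) · (m²·s⁻²) = m⁴·s⁻⁴.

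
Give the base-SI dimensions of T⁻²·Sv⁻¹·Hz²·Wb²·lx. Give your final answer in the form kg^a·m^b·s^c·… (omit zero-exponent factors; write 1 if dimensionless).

cd

T = kg·s⁻²·A⁻¹.
So T⁻² = kg⁻²·s⁴·A².
Sv = m²·s⁻².
So Sv⁻¹ = m⁻²·s².
Hz = s⁻¹.
So Hz² = s⁻².
Wb = kg·m²·s⁻²·A⁻¹.
So Wb² = kg²·m⁴·s⁻⁴·A⁻².
lx = m⁻²·cd.
Combining: T⁻²·Sv⁻¹·Hz²·Wb²·lx = (kg⁻²·s⁴·A²) · (m⁻²·s²) · s⁻² · (kg²·m⁴·s⁻⁴·A⁻²) · (m⁻²·cd) = cd.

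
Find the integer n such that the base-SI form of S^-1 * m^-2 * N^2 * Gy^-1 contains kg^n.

3

S = 1/Ω (conductance is reciprocal resistance),
    = kg⁻¹·m⁻²·s³·A².
So S⁻¹ = kg·m²·s⁻³·A⁻².
N = kg·m/s² = kg·m·s⁻² (force = mass × acceleration).
So N² = kg²·m²·s⁻⁴.
Gy = J/kg (absorbed dose = energy per mass),
    = m²·s⁻².
So Gy⁻¹ = m⁻²·s².
Combining: S⁻¹·m⁻²·N²·Gy⁻¹ = (kg·m²·s⁻³·A⁻²) · m⁻² · (kg²·m²·s⁻⁴) · (m⁻²·s²) = kg³·s⁻⁵·A⁻².
The exponent of kg is 3.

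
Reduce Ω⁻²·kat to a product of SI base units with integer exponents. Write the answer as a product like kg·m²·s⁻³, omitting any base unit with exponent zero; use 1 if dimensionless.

kg⁻²·m⁻⁴·s⁵·A⁴·mol

Ω = V/A (resistance = voltage per current),
    = kg·m²·s⁻³·A⁻².
So Ω⁻² = kg⁻²·m⁻⁴·s⁶·A⁴.
kat = mol/s = s⁻¹·mol (catalytic activity).
Combining: Ω⁻²·kat = (kg⁻²·m⁻⁴·s⁶·A⁴) · (s⁻¹·mol) = kg⁻²·m⁻⁴·s⁵·A⁴·mol.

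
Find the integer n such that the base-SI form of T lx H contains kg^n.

2

T = Wb/m² (flux density = flux per area),
    = kg·s⁻²·A⁻¹.
lx = lm/m² (illuminance = luminous flux per area),
    = m⁻²·cd.
H = Wb/A (inductance = flux per current),
    = kg·m²·s⁻²·A⁻².
Combining: T·lx·H = (kg·s⁻²·A⁻¹) · (m⁻²·cd) · (kg·m²·s⁻²·A⁻²) = kg²·s⁻⁴·A⁻³·cd.
The exponent of kg is 2.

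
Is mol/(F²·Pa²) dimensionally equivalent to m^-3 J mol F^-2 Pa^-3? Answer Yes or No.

Left side:
  F = C/V (capacitance = charge per voltage),
      = A·s/(kg·m²·s⁻³·A⁻¹) (substituting C and V),
      = kg⁻¹·m⁻²·s⁴·A².
  So F⁻² = kg²·m⁴·s⁻⁸·A⁻⁴.
  Pa = N/m² (pressure = force per area),
      = kg·m⁻¹·s⁻².
  So Pa⁻² = kg⁻²·m²·s⁴.
  Combining: mol·F⁻²·Pa⁻² = mol · (kg²·m⁴·s⁻⁸·A⁻⁴) · (kg⁻²·m²·s⁴) = m⁶·s⁻⁴·A⁻⁴·mol.
Right side:
  J = kg·m²·s⁻².
  F = kg⁻¹·m⁻²·s⁴·A².
  So F⁻² = kg²·m⁴·s⁻⁸·A⁻⁴.
  Pa = kg·m⁻¹·s⁻².
  So Pa⁻³ = kg⁻³·m³·s⁶.
  Combining: m⁻³·J·mol·F⁻²·Pa⁻³ = m⁻³ · (kg·m²·s⁻²) · mol · (kg²·m⁴·s⁻⁸·A⁻⁴) · (kg⁻³·m³·s⁶) = m⁶·s⁻⁴·A⁻⁴·mol.
Both reduce to m⁶·s⁻⁴·A⁻⁴·mol.

Yes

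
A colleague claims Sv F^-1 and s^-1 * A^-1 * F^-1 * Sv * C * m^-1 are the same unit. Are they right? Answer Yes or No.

No

Left side:
  Sv = J/kg (equivalent dose = energy per mass),
      = m²·s⁻².
  F = C/V (capacitance = charge per voltage),
      = A·s/(kg·m²·s⁻³·A⁻¹) (substituting C and V),
      = kg⁻¹·m⁻²·s⁴·A².
  So F⁻¹ = kg·m²·s⁻⁴·A⁻².
  Combining: Sv·F⁻¹ = (m²·s⁻²) · (kg·m²·s⁻⁴·A⁻²) = kg·m⁴·s⁻⁶·A⁻².
Right side:
  F = kg⁻¹·m⁻²·s⁴·A².
  So F⁻¹ = kg·m²·s⁻⁴·A⁻².
  Sv = m²·s⁻².
  C = s·A.
  Combining: s⁻¹·A⁻¹·F⁻¹·Sv·C·m⁻¹ = s⁻¹ · A⁻¹ · (kg·m²·s⁻⁴·A⁻²) · (m²·s⁻²) · (s·A) · m⁻¹ = kg·m³·s⁻⁶·A⁻².
Left is kg·m⁴·s⁻⁶·A⁻²; right is kg·m³·s⁻⁶·A⁻² — different.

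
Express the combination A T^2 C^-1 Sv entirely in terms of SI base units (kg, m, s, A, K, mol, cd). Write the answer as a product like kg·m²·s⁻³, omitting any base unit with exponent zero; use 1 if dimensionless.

T = Wb/m² (flux density = flux per area),
    = kg·s⁻²·A⁻¹.
So T² = kg²·s⁻⁴·A⁻².
C = A·s = s·A (charge = current × time).
So C⁻¹ = s⁻¹·A⁻¹.
Sv = J/kg (equivalent dose = energy per mass),
    = m²·s⁻².
Combining: A·T²·C⁻¹·Sv = A · (kg²·s⁻⁴·A⁻²) · (s⁻¹·A⁻¹) · (m²·s⁻²) = kg²·m²·s⁻⁷·A⁻².

kg²·m²·s⁻⁷·A⁻²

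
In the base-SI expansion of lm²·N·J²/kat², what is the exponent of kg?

kat = mol/s = s⁻¹·mol (catalytic activity).
So kat⁻² = s²·mol⁻².
lm = cd·sr = cd (luminous flux; sr is dimensionless).
So lm² = cd².
N = kg·m/s² = kg·m·s⁻² (force = mass × acceleration).
J = N·m (work = force × distance),
    = kg·m²·s⁻².
So J² = kg²·m⁴·s⁻⁴.
Combining: kat⁻²·lm²·N·J² = (s²·mol⁻²) · cd² · (kg·m·s⁻²) · (kg²·m⁴·s⁻⁴) = kg³·m⁵·s⁻⁴·mol⁻²·cd².
The exponent of kg is 3.

3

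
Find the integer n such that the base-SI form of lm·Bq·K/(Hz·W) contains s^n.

lm = cd·sr = cd (luminous flux; sr is dimensionless).
Hz = 1/s = s⁻¹ (frequency is cycles per second).
So Hz⁻¹ = s.
W = J/s (power = energy per time),
    = kg·m²·s⁻³.
So W⁻¹ = kg⁻¹·m⁻²·s³.
Bq = 1/s = s⁻¹ (activity is decays per second).
Combining: lm·Hz⁻¹·W⁻¹·Bq·K = cd · s · (kg⁻¹·m⁻²·s³) · s⁻¹ · K = kg⁻¹·m⁻²·s³·K·cd.
The exponent of s is 3.

3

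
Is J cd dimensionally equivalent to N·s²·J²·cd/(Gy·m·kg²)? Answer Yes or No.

Left side:
  J = N·m (work = force × distance),
      = kg·m²·s⁻².
  Combining: J·cd = (kg·m²·s⁻²) · cd = kg·m²·s⁻²·cd.
Right side:
  N = kg·m/s² = kg·m·s⁻² (force = mass × acceleration).
  Gy = J/kg (absorbed dose = energy per mass),
      = m²·s⁻².
  So Gy⁻¹ = m⁻²·s².
  J = N·m (work = force × distance),
      = kg·m²·s⁻².
  So J² = kg²·m⁴·s⁻⁴.
  Combining: N·Gy⁻¹·s²·J²·m⁻¹·kg⁻²·cd = (kg·m·s⁻²) · (m⁻²·s²) · s² · (kg²·m⁴·s⁻⁴) · m⁻¹ · kg⁻² · cd = kg·m²·s⁻²·cd.
Both reduce to kg·m²·s⁻²·cd.

Yes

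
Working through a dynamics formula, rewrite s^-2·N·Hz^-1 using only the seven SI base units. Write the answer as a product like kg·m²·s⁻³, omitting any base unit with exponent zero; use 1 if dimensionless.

N = kg·m·s⁻².
Hz = s⁻¹.
So Hz⁻¹ = s.
Combining: s⁻²·N·Hz⁻¹ = s⁻² · (kg·m·s⁻²) · s = kg·m·s⁻³.

kg·m·s⁻³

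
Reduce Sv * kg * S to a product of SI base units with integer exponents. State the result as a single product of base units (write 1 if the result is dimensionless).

Sv = m²·s⁻².
S = kg⁻¹·m⁻²·s³·A².
Combining: Sv·kg·S = (m²·s⁻²) · kg · (kg⁻¹·m⁻²·s³·A²) = s·A².

s·A²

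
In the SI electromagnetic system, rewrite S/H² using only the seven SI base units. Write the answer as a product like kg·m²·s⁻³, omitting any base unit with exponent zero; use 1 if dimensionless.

S = 1/Ω (conductance is reciprocal resistance),
    = kg⁻¹·m⁻²·s³·A².
H = Wb/A (inductance = flux per current),
    = kg·m²·s⁻²·A⁻².
So H⁻² = kg⁻²·m⁻⁴·s⁴·A⁴.
Combining: S·H⁻² = (kg⁻¹·m⁻²·s³·A²) · (kg⁻²·m⁻⁴·s⁴·A⁴) = kg⁻³·m⁻⁶·s⁷·A⁶.

kg⁻³·m⁻⁶·s⁷·A⁶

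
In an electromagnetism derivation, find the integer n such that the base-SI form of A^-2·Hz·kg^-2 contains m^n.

0

Hz = 1/s = s⁻¹ (frequency is cycles per second).
Combining: A⁻²·Hz·kg⁻² = A⁻² · s⁻¹ · kg⁻² = kg⁻²·s⁻¹·A⁻².
The exponent of m is 0.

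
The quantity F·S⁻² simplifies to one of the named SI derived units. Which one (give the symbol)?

H

F = kg⁻¹·m⁻²·s⁴·A².
S = kg⁻¹·m⁻²·s³·A².
So S⁻² = kg²·m⁴·s⁻⁶·A⁻⁴.
Combining: F·S⁻² = (kg⁻¹·m⁻²·s⁴·A²) · (kg²·m⁴·s⁻⁶·A⁻⁴) = kg·m²·s⁻²·A⁻².
kg·m²·s⁻²·A⁻² is the base-SI form of the henry.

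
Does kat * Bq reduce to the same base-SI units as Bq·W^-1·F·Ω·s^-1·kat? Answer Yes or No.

Left side:
  kat = mol/s = s⁻¹·mol (catalytic activity).
  Bq = 1/s = s⁻¹ (activity is decays per second).
  Combining: kat·Bq = (s⁻¹·mol) · s⁻¹ = s⁻²·mol.
Right side:
  Bq = s⁻¹.
  W = kg·m²·s⁻³.
  So W⁻¹ = kg⁻¹·m⁻²·s³.
  F = kg⁻¹·m⁻²·s⁴·A².
  Ω = kg·m²·s⁻³·A⁻².
  kat = s⁻¹·mol.
  Combining: Bq·W⁻¹·F·Ω·s⁻¹·kat = s⁻¹ · (kg⁻¹·m⁻²·s³) · (kg⁻¹·m⁻²·s⁴·A²) · (kg·m²·s⁻³·A⁻²) · s⁻¹ · (s⁻¹·mol) = kg⁻¹·m⁻²·s·mol.
Left is s⁻²·mol; right is kg⁻¹·m⁻²·s·mol — different.

No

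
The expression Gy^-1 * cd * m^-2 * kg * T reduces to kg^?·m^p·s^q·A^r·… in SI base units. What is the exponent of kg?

2

Gy = m²·s⁻².
So Gy⁻¹ = m⁻²·s².
T = kg·s⁻²·A⁻¹.
Combining: Gy⁻¹·cd·m⁻²·kg·T = (m⁻²·s²) · cd · m⁻² · kg · (kg·s⁻²·A⁻¹) = kg²·m⁻⁴·A⁻¹·cd.
The exponent of kg is 2.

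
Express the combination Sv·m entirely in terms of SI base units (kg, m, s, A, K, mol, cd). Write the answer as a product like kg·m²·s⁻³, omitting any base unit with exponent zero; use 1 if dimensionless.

m³·s⁻²

Sv = m²·s⁻².
Combining: Sv·m = (m²·s⁻²) · m = m³·s⁻².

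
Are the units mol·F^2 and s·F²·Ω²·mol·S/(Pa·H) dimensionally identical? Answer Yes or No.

No

Left side:
  F = C/V (capacitance = charge per voltage),
      = A·s/(kg·m²·s⁻³·A⁻¹) (substituting C and V),
      = kg⁻¹·m⁻²·s⁴·A².
  So F² = kg⁻²·m⁻⁴·s⁸·A⁴.
  Combining: mol·F² = mol · (kg⁻²·m⁻⁴·s⁸·A⁴) = kg⁻²·m⁻⁴·s⁸·A⁴·mol.
Right side:
  F = C/V (capacitance = charge per voltage),
      = A·s/(kg·m²·s⁻³·A⁻¹) (substituting C and V),
      = kg⁻¹·m⁻²·s⁴·A².
  So F² = kg⁻²·m⁻⁴·s⁸·A⁴.
  Ω = V/A (resistance = voltage per current),
      = kg·m²·s⁻³·A⁻².
  So Ω² = kg²·m⁴·s⁻⁶·A⁻⁴.
  S = 1/Ω (conductance is reciprocal resistance),
      = kg⁻¹·m⁻²·s³·A².
  Pa = N/m² (pressure = force per area),
      = kg·m⁻¹·s⁻².
  So Pa⁻¹ = kg⁻¹·m·s².
  H = Wb/A (inductance = flux per current),
      = kg·m²·s⁻²·A⁻².
  So H⁻¹ = kg⁻¹·m⁻²·s²·A².
  Combining: s·F²·Ω²·mol·S·Pa⁻¹·H⁻¹ = s · (kg⁻²·m⁻⁴·s⁸·A⁴) · (kg²·m⁴·s⁻⁶·A⁻⁴) · mol · (kg⁻¹·m⁻²·s³·A²) · (kg⁻¹·m·s²) · (kg⁻¹·m⁻²·s²·A²) = kg⁻³·m⁻³·s¹⁰·A⁴·mol.
Left is kg⁻²·m⁻⁴·s⁸·A⁴·mol; right is kg⁻³·m⁻³·s¹⁰·A⁴·mol — different.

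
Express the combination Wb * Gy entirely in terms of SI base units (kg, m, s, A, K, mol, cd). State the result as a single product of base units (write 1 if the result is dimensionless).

Wb = kg·m²·s⁻²·A⁻¹.
Gy = m²·s⁻².
Combining: Wb·Gy = (kg·m²·s⁻²·A⁻¹) · (m²·s⁻²) = kg·m⁴·s⁻⁴·A⁻¹.

kg·m⁴·s⁻⁴·A⁻¹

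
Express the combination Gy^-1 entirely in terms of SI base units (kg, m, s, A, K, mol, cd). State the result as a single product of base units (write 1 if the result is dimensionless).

Gy = m²·s⁻².
So Gy⁻¹ = m⁻²·s².

m⁻²·s²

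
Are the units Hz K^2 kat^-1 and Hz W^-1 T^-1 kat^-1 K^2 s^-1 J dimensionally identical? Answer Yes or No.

Left side:
  Hz = 1/s = s⁻¹ (frequency is cycles per second).
  kat = mol/s = s⁻¹·mol (catalytic activity).
  So kat⁻¹ = s·mol⁻¹.
  Combining: Hz·K²·kat⁻¹ = s⁻¹ · K² · (s·mol⁻¹) = K²·mol⁻¹.
Right side:
  Hz = s⁻¹.
  W = kg·m²·s⁻³.
  So W⁻¹ = kg⁻¹·m⁻²·s³.
  T = kg·s⁻²·A⁻¹.
  So T⁻¹ = kg⁻¹·s²·A.
  kat = s⁻¹·mol.
  So kat⁻¹ = s·mol⁻¹.
  J = kg·m²·s⁻².
  Combining: Hz·W⁻¹·T⁻¹·kat⁻¹·K²·s⁻¹·J = s⁻¹ · (kg⁻¹·m⁻²·s³) · (kg⁻¹·s²·A) · (s·mol⁻¹) · K² · s⁻¹ · (kg·m²·s⁻²) = kg⁻¹·s²·A·K²·mol⁻¹.
Left is K²·mol⁻¹; right is kg⁻¹·s²·A·K²·mol⁻¹ — different.

No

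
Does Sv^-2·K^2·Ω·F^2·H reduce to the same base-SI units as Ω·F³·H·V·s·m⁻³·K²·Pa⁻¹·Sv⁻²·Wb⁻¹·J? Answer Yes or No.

No

Left side:
  Sv = m²·s⁻².
  So Sv⁻² = m⁻⁴·s⁴.
  Ω = kg·m²·s⁻³·A⁻².
  F = kg⁻¹·m⁻²·s⁴·A².
  So F² = kg⁻²·m⁻⁴·s⁸·A⁴.
  H = kg·m²·s⁻²·A⁻².
  Combining: Sv⁻²·K²·Ω·F²·H = (m⁻⁴·s⁴) · K² · (kg·m²·s⁻³·A⁻²) · (kg⁻²·m⁻⁴·s⁸·A⁴) · (kg·m²·s⁻²·A⁻²) = m⁻⁴·s⁷·K².
Right side:
  Ω = V/A (resistance = voltage per current),
      = kg·m²·s⁻³·A⁻².
  F = C/V (capacitance = charge per voltage),
      = A·s/(kg·m²·s⁻³·A⁻¹) (substituting C and V),
      = kg⁻¹·m⁻²·s⁴·A².
  So F³ = kg⁻³·m⁻⁶·s¹²·A⁶.
  H = Wb/A (inductance = flux per current),
      = kg·m²·s⁻²·A⁻².
  V = W/A (potential = power per current),
      = kg·m²·s⁻³·A⁻¹.
  Pa = N/m² (pressure = force per area),
      = kg·m⁻¹·s⁻².
  So Pa⁻¹ = kg⁻¹·m·s².
  Sv = J/kg (equivalent dose = energy per mass),
      = m²·s⁻².
  So Sv⁻² = m⁻⁴·s⁴.
  Wb = V·s (flux: a volt is a weber per second),
      = kg·m²·s⁻²·A⁻¹.
  So Wb⁻¹ = kg⁻¹·m⁻²·s²·A.
  J = N·m (work = force × distance),
      = kg·m²·s⁻².
  Combining: Ω·F³·H·V·s·m⁻³·K²·Pa⁻¹·Sv⁻²·Wb⁻¹·J = (kg·m²·s⁻³·A⁻²) · (kg⁻³·m⁻⁶·s¹²·A⁶) · (kg·m²·s⁻²·A⁻²) · (kg·m²·s⁻³·A⁻¹) · s · m⁻³ · K² · (kg⁻¹·m·s²) · (m⁻⁴·s⁴) · (kg⁻¹·m⁻²·s²·A) · (kg·m²·s⁻²) = kg⁻¹·m⁻⁶·s¹¹·A²·K².
Left is m⁻⁴·s⁷·K²; right is kg⁻¹·m⁻⁶·s¹¹·A²·K² — different.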